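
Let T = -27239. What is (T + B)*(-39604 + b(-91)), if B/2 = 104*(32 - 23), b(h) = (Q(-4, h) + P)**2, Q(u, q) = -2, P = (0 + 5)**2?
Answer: 991215525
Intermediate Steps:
P = 25 (P = 5**2 = 25)
b(h) = 529 (b(h) = (-2 + 25)**2 = 23**2 = 529)
B = 1872 (B = 2*(104*(32 - 23)) = 2*(104*9) = 2*936 = 1872)
(T + B)*(-39604 + b(-91)) = (-27239 + 1872)*(-39604 + 529) = -25367*(-39075) = 991215525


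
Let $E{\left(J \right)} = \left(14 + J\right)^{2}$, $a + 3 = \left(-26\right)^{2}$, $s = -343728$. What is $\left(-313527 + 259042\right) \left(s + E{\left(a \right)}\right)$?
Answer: $-6987210885$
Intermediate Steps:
$a = 673$ ($a = -3 + \left(-26\right)^{2} = -3 + 676 = 673$)
$\left(-313527 + 259042\right) \left(s + E{\left(a \right)}\right) = \left(-313527 + 259042\right) \left(-343728 + \left(14 + 673\right)^{2}\right) = - 54485 \left(-343728 + 687^{2}\right) = - 54485 \left(-343728 + 471969\right) = \left(-54485\right) 128241 = -6987210885$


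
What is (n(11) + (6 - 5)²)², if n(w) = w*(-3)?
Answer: 1024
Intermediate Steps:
n(w) = -3*w
(n(11) + (6 - 5)²)² = (-3*11 + (6 - 5)²)² = (-33 + 1²)² = (-33 + 1)² = (-32)² = 1024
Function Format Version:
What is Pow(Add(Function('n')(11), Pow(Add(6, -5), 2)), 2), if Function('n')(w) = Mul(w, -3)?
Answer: 1024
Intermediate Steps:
Function('n')(w) = Mul(-3, w)
Pow(Add(Function('n')(11), Pow(Add(6, -5), 2)), 2) = Pow(Add(Mul(-3, 11), Pow(Add(6, -5), 2)), 2) = Pow(Add(-33, Pow(1, 2)), 2) = Pow(Add(-33, 1), 2) = Pow(-32, 2) = 1024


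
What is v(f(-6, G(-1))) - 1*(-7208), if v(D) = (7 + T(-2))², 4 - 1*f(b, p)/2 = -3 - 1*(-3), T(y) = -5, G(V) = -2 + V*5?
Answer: 7212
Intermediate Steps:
G(V) = -2 + 5*V
f(b, p) = 8 (f(b, p) = 8 - 2*(-3 - 1*(-3)) = 8 - 2*(-3 + 3) = 8 - 2*0 = 8 + 0 = 8)
v(D) = 4 (v(D) = (7 - 5)² = 2² = 4)
v(f(-6, G(-1))) - 1*(-7208) = 4 - 1*(-7208) = 4 + 7208 = 7212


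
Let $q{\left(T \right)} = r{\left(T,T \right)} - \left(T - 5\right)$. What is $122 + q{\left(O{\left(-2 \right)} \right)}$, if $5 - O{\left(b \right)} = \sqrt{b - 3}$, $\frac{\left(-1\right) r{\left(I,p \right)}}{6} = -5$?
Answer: $152 + i \sqrt{5} \approx 152.0 + 2.2361 i$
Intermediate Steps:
$r{\left(I,p \right)} = 30$ ($r{\left(I,p \right)} = \left(-6\right) \left(-5\right) = 30$)
$O{\left(b \right)} = 5 - \sqrt{-3 + b}$ ($O{\left(b \right)} = 5 - \sqrt{b - 3} = 5 - \sqrt{-3 + b}$)
$q{\left(T \right)} = 35 - T$ ($q{\left(T \right)} = 30 - \left(T - 5\right) = 30 - \left(-5 + T\right) = 35 - T$)
$122 + q{\left(O{\left(-2 \right)} \right)} = 122 + \left(35 - \left(5 - \sqrt{-3 - 2}\right)\right) = 122 + \left(35 - \left(5 - \sqrt{-5}\right)\right) = 122 + \left(35 - \left(5 - i \sqrt{5}\right)\right) = 122 + \left(30 + i \sqrt{5}\right) = 152 + i \sqrt{5}$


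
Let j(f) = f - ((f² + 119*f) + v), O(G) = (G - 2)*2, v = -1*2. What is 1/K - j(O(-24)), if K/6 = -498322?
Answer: -10267426489/2989932 ≈ -3434.0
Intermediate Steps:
v = -2
K = -2989932 (K = 6*(-498322) = -2989932)
O(G) = -4 + 2*G (O(G) = (-2 + G)*2 = -4 + 2*G)
j(f) = 2 - f² - 118*f (j(f) = f - ((f² + 119*f) - 2) = f - (-2 + f² + 119*f) = f + (2 - f² - 119*f) = 2 - f² - 118*f)
1/K - j(O(-24)) = 1/(-2989932) - (2 - (-4 + 2*(-24))² - 118*(-4 + 2*(-24))) = -1/2989932 - (2 - (-4 - 48)² - 118*(-4 - 48)) = -1/2989932 - (2 - 1*(-52)² - 118*(-52)) = -1/2989932 - (2 - 1*2704 + 6136) = -1/2989932 - (2 - 2704 + 6136) = -1/2989932 - 1*3434 = -1/2989932 - 3434 = -10267426489/2989932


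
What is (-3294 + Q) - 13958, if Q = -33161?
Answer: -50413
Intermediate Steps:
(-3294 + Q) - 13958 = (-3294 - 33161) - 13958 = -36455 - 13958 = -50413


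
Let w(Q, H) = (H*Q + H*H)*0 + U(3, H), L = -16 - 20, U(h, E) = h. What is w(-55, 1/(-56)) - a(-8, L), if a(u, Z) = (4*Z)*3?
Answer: 435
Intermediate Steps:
L = -36
a(u, Z) = 12*Z
w(Q, H) = 3 (w(Q, H) = (H*Q + H*H)*0 + 3 = (H*Q + H²)*0 + 3 = (H² + H*Q)*0 + 3 = 0 + 3 = 3)
w(-55, 1/(-56)) - a(-8, L) = 3 - 12*(-36) = 3 - 1*(-432) = 3 + 432 = 435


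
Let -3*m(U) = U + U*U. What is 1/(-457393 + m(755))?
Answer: -1/647653 ≈ -1.5440e-6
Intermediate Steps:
m(U) = -U/3 - U**2/3 (m(U) = -(U + U*U)/3 = -(U + U**2)/3 = -U/3 - U**2/3)
1/(-457393 + m(755)) = 1/(-457393 - 1/3*755*(1 + 755)) = 1/(-457393 - 1/3*755*756) = 1/(-457393 - 190260) = 1/(-647653) = -1/647653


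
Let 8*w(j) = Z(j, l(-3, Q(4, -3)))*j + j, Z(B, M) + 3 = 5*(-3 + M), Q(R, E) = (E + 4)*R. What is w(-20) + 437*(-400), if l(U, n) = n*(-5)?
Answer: -349015/2 ≈ -1.7451e+5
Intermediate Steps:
Q(R, E) = R*(4 + E) (Q(R, E) = (4 + E)*R = R*(4 + E))
l(U, n) = -5*n
Z(B, M) = -18 + 5*M (Z(B, M) = -3 + 5*(-3 + M) = -3 + (-15 + 5*M) = -18 + 5*M)
w(j) = -117*j/8 (w(j) = ((-18 + 5*(-20*(4 - 3)))*j + j)/8 = ((-18 + 5*(-20))*j + j)/8 = ((-18 - 100)*j + j)/8 = (-118*j + j)/8 = (-117*j)/8 = -117*j/8)
w(-20) + 437*(-400) = -117/8*(-20) + 437*(-400) = 585/2 - 174800 = -349015/2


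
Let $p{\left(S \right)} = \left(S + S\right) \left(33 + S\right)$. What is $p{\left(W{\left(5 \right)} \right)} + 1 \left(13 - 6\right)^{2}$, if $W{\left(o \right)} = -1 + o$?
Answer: $345$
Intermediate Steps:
$p{\left(S \right)} = 2 S \left(33 + S\right)$
$p{\left(W{\left(5 \right)} \right)} + 1 \left(13 - 6\right)^{2} = 2 \left(-1 + 5\right) \left(33 + \left(-1 + 5\right)\right) + 1 \left(13 - 6\right)^{2} = 2 \cdot 4 \left(33 + 4\right) + 1 \cdot 7^{2} = 2 \cdot 4 \cdot 37 + 1 \cdot 49 = 296 + 49 = 345$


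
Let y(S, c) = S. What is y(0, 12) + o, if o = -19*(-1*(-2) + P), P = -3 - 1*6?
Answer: 133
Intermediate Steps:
P = -9 (P = -3 - 6 = -9)
o = 133 (o = -19*(-1*(-2) - 9) = -19*(2 - 9) = -19*(-7) = 133)
y(0, 12) + o = 0 + 133 = 133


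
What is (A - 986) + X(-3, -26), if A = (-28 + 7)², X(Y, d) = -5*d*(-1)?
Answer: -675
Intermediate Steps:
X(Y, d) = 5*d
A = 441 (A = (-21)² = 441)
(A - 986) + X(-3, -26) = (441 - 986) + 5*(-26) = -545 - 130 = -675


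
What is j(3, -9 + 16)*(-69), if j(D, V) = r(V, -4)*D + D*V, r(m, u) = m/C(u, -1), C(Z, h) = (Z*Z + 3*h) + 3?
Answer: -24633/16 ≈ -1539.6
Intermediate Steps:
C(Z, h) = 3 + Z**2 + 3*h (C(Z, h) = (Z**2 + 3*h) + 3 = 3 + Z**2 + 3*h)
r(m, u) = m/u**2 (r(m, u) = m/(3 + u**2 + 3*(-1)) = m/(3 + u**2 - 3) = m/(u**2) = m/u**2)
j(D, V) = 17*D*V/16 (j(D, V) = (V/(-4)**2)*D + D*V = (V*(1/16))*D + D*V = (V/16)*D + D*V = D*V/16 + D*V = 17*D*V/16)
j(3, -9 + 16)*(-69) = ((17/16)*3*(-9 + 16))*(-69) = ((17/16)*3*7)*(-69) = (357/16)*(-69) = -24633/16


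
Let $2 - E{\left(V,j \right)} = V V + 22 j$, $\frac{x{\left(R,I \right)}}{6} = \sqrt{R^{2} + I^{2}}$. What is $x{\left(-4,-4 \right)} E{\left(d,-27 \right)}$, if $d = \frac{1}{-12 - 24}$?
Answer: $\frac{772415 \sqrt{2}}{54} \approx 20229.0$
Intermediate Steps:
$x{\left(R,I \right)} = 6 \sqrt{I^{2} + R^{2}}$ ($x{\left(R,I \right)} = 6 \sqrt{R^{2} + I^{2}} = 6 \sqrt{I^{2} + R^{2}}$)
$d = - \frac{1}{36}$ ($d = \frac{1}{-36} = - \frac{1}{36} \approx -0.027778$)
$E{\left(V,j \right)} = 2 - V^{2} - 22 j$ ($E{\left(V,j \right)} = 2 - \left(V V + 22 j\right) = 2 - \left(V^{2} + 22 j\right) = 2 - V^{2} - 22 j$)
$x{\left(-4,-4 \right)} E{\left(d,-27 \right)} = 6 \sqrt{\left(-4\right)^{2} + \left(-4\right)^{2}} \left(2 - \left(- \frac{1}{36}\right)^{2} - -594\right) = 6 \sqrt{16 + 16} \left(2 - \frac{1}{1296} + 594\right) = 6 \sqrt{32} \left(2 - \frac{1}{1296} + 594\right) = 6 \cdot 4 \sqrt{2} \cdot \frac{772415}{1296} = 24 \sqrt{2} \cdot \frac{772415}{1296} = \frac{772415 \sqrt{2}}{54}$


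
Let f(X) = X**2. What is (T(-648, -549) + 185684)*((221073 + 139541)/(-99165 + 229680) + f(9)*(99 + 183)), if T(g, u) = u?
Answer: 110399119802588/26103 ≈ 4.2294e+9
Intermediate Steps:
(T(-648, -549) + 185684)*((221073 + 139541)/(-99165 + 229680) + f(9)*(99 + 183)) = (-549 + 185684)*((221073 + 139541)/(-99165 + 229680) + 9**2*(99 + 183)) = 185135*(360614/130515 + 81*282) = 185135*(360614*(1/130515) + 22842) = 185135*(360614/130515 + 22842) = 185135*(2981584244/130515) = 110399119802588/26103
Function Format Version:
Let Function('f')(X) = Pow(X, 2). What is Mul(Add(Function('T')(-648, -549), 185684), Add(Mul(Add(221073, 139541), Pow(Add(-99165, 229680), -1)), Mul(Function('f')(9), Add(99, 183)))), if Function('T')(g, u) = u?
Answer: Rational(110399119802588, 26103) ≈ 4.2294e+9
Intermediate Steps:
Mul(Add(Function('T')(-648, -549), 185684), Add(Mul(Add(221073, 139541), Pow(Add(-99165, 229680), -1)), Mul(Function('f')(9), Add(99, 183)))) = Mul(Add(-549, 185684), Add(Mul(Add(221073, 139541), Pow(Add(-99165, 229680), -1)), Mul(Pow(9, 2), Add(99, 183)))) = Mul(185135, Add(Mul(360614, Pow(130515, -1)), Mul(81, 282))) = Mul(185135, Add(Mul(360614, Rational(1, 130515)), 22842)) = Mul(185135, Add(Rational(360614, 130515), 22842)) = Mul(185135, Rational(2981584244, 130515)) = Rational(110399119802588, 26103)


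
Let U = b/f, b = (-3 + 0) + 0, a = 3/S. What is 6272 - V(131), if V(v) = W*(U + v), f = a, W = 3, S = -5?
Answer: 5864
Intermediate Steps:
a = -⅗ (a = 3/(-5) = 3*(-⅕) = -⅗ ≈ -0.60000)
f = -⅗ ≈ -0.60000
b = -3 (b = -3 + 0 = -3)
U = 5 (U = -3/(-⅗) = -3*(-5/3) = 5)
V(v) = 15 + 3*v (V(v) = 3*(5 + v) = 15 + 3*v)
6272 - V(131) = 6272 - (15 + 3*131) = 6272 - (15 + 393) = 6272 - 1*408 = 6272 - 408 = 5864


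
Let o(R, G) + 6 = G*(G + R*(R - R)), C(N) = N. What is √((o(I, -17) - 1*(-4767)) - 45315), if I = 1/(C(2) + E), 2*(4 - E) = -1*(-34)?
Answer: I*√40265 ≈ 200.66*I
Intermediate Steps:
E = -13 (E = 4 - (-1)*(-34)/2 = 4 - ½*34 = 4 - 17 = -13)
I = -1/11 (I = 1/(2 - 13) = 1/(-11) = -1/11 ≈ -0.090909)
o(R, G) = -6 + G² (o(R, G) = -6 + G*(G + R*(R - R)) = -6 + G*(G + R*0) = -6 + G*(G + 0) = -6 + G*G = -6 + G²)
√((o(I, -17) - 1*(-4767)) - 45315) = √(((-6 + (-17)²) - 1*(-4767)) - 45315) = √(((-6 + 289) + 4767) - 45315) = √((283 + 4767) - 45315) = √(5050 - 45315) = √(-40265) = I*√40265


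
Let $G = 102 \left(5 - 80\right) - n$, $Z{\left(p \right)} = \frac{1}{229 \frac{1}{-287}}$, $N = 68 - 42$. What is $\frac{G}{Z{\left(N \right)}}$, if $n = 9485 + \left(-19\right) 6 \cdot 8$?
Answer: $\frac{3715067}{287} \approx 12944.0$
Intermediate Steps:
$N = 26$
$n = 8573$ ($n = 9485 - 912 = 8573$)
$Z{\left(p \right)} = - \frac{287}{229}$ ($Z{\left(p \right)} = \frac{1}{229 \left(- \frac{1}{287}\right)} = \frac{1}{- \frac{229}{287}} = - \frac{287}{229}$)
$G = -16223$ ($G = 102 \left(5 - 80\right) - 8573 = 102 \left(-75\right) - 8573 = -7650 - 8573 = -16223$)
$\frac{G}{Z{\left(N \right)}} = - \frac{16223}{- \frac{287}{229}} = \left(-16223\right) \left(- \frac{229}{287}\right) = \frac{3715067}{287}$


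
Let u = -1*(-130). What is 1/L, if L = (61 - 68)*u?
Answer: -1/910 ≈ -0.0010989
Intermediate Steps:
u = 130
L = -910 (L = (61 - 68)*130 = -7*130 = -910)
1/L = 1/(-910) = -1/910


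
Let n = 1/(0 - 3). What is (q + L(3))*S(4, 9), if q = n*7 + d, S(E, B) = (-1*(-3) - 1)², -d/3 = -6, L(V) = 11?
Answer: 320/3 ≈ 106.67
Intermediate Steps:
d = 18 (d = -3*(-6) = 18)
S(E, B) = 4 (S(E, B) = (3 - 1)² = 2² = 4)
n = -⅓ (n = 1/(-3) = -⅓ ≈ -0.33333)
q = 47/3 (q = -⅓*7 + 18 = -7/3 + 18 = 47/3 ≈ 15.667)
(q + L(3))*S(4, 9) = (47/3 + 11)*4 = (80/3)*4 = 320/3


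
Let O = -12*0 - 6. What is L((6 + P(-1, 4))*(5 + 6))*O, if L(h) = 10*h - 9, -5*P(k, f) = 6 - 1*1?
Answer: -3246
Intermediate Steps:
O = -6 (O = 0 - 6 = -6)
P(k, f) = -1 (P(k, f) = -(6 - 1*1)/5 = -(6 - 1)/5 = -1/5*5 = -1)
L(h) = -9 + 10*h
L((6 + P(-1, 4))*(5 + 6))*O = (-9 + 10*((6 - 1)*(5 + 6)))*(-6) = (-9 + 10*(5*11))*(-6) = (-9 + 10*55)*(-6) = (-9 + 550)*(-6) = 541*(-6) = -3246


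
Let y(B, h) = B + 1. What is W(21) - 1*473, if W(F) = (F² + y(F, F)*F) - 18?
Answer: 412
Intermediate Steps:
y(B, h) = 1 + B
W(F) = -18 + F² + F*(1 + F) (W(F) = (F² + (1 + F)*F) - 18 = (F² + F*(1 + F)) - 18 = -18 + F² + F*(1 + F))
W(21) - 1*473 = (-18 + 21 + 2*21²) - 1*473 = (-18 + 21 + 2*441) - 473 = (-18 + 21 + 882) - 473 = 885 - 473 = 412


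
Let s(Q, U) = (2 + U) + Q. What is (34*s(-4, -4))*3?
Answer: -612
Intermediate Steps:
s(Q, U) = 2 + Q + U
(34*s(-4, -4))*3 = (34*(2 - 4 - 4))*3 = (34*(-6))*3 = -204*3 = -612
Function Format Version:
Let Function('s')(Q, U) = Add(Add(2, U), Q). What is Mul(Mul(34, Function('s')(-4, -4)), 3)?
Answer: -612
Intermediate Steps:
Function('s')(Q, U) = Add(2, Q, U)
Mul(Mul(34, Function('s')(-4, -4)), 3) = Mul(Mul(34, Add(2, -4, -4)), 3) = Mul(Mul(34, -6), 3) = Mul(-204, 3) = -612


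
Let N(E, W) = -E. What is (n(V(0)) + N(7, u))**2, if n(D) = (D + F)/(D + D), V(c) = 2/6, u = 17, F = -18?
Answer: 4489/4 ≈ 1122.3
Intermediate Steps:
V(c) = 1/3 (V(c) = 2*(1/6) = 1/3)
n(D) = (-18 + D)/(2*D) (n(D) = (D - 18)/(D + D) = (-18 + D)/((2*D)) = (-18 + D)*(1/(2*D)) = (-18 + D)/(2*D))
(n(V(0)) + N(7, u))**2 = ((-18 + 1/3)/(2*(1/3)) - 1*7)**2 = ((1/2)*3*(-53/3) - 7)**2 = (-53/2 - 7)**2 = (-67/2)**2 = 4489/4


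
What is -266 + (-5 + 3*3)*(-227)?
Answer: -1174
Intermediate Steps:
-266 + (-5 + 3*3)*(-227) = -266 + (-5 + 9)*(-227) = -266 + 4*(-227) = -266 - 908 = -1174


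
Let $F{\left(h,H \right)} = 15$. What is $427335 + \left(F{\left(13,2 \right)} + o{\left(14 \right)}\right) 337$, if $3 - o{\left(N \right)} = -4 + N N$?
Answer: $368697$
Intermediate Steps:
$o{\left(N \right)} = 7 - N^{2}$ ($o{\left(N \right)} = 3 - \left(-4 + N N\right) = 3 - \left(-4 + N^{2}\right) = 7 - N^{2}$)
$427335 + \left(F{\left(13,2 \right)} + o{\left(14 \right)}\right) 337 = 427335 + \left(15 + \left(7 - 14^{2}\right)\right) 337 = 427335 + \left(15 + \left(7 - 196\right)\right) 337 = 427335 + \left(15 - 189\right) 337 = 427335 - 58638 = 368697$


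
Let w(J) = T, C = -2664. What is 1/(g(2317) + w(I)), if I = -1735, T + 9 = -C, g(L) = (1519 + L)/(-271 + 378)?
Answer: 107/287921 ≈ 0.00037163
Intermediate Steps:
g(L) = 1519/107 + L/107 (g(L) = (1519 + L)/107 = (1519 + L)*(1/107) = 1519/107 + L/107)
T = 2655 (T = -9 - 1*(-2664) = -9 + 2664 = 2655)
w(J) = 2655
1/(g(2317) + w(I)) = 1/((1519/107 + (1/107)*2317) + 2655) = 1/((1519/107 + 2317/107) + 2655) = 1/(3836/107 + 2655) = 1/(287921/107) = 107/287921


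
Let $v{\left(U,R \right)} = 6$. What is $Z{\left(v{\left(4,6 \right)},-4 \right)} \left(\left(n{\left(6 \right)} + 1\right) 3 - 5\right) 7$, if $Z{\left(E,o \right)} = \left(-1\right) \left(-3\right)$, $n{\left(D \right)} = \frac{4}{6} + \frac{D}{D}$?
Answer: $63$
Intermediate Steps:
$n{\left(D \right)} = \frac{5}{3}$ ($n{\left(D \right)} = 4 \cdot \frac{1}{6} + 1 = \frac{2}{3} + 1 = \frac{5}{3}$)
$Z{\left(E,o \right)} = 3$
$Z{\left(v{\left(4,6 \right)},-4 \right)} \left(\left(n{\left(6 \right)} + 1\right) 3 - 5\right) 7 = 3 \left(\left(\frac{5}{3} + 1\right) 3 - 5\right) 7 = 3 \left(\frac{8}{3} \cdot 3 - 5\right) 7 = 3 \left(8 - 5\right) 7 = 3 \cdot 3 \cdot 7 = 3 \cdot 21 = 63$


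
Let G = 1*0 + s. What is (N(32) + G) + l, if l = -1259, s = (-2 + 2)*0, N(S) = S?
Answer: -1227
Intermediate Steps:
s = 0 (s = 0*0 = 0)
G = 0 (G = 1*0 + 0 = 0 + 0 = 0)
(N(32) + G) + l = (32 + 0) - 1259 = 32 - 1259 = -1227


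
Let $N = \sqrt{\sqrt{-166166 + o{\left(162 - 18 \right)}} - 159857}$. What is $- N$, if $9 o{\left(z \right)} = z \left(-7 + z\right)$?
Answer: $- \sqrt{-159857 + i \sqrt{163974}} \approx -0.5064 - 399.82 i$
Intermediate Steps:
$o{\left(z \right)} = \frac{z \left(-7 + z\right)}{9}$
$N = \sqrt{-159857 + i \sqrt{163974}}$ ($N = \sqrt{\sqrt{-166166 + \frac{\left(162 - 18\right) \left(-7 + \left(162 - 18\right)\right)}{9}} - 159857} = \sqrt{\sqrt{-166166 + \frac{1}{9} \cdot 144 \left(-7 + 144\right)} - 159857} = \sqrt{\sqrt{-166166 + \frac{1}{9} \cdot 144 \cdot 137} - 159857} = \sqrt{\sqrt{-166166 + 2192} - 159857} = \sqrt{\sqrt{-163974} - 159857} = \sqrt{i \sqrt{163974} - 159857} = \sqrt{-159857 + i \sqrt{163974}} \approx 0.5064 + 399.82 i$)
$- N = - \sqrt{-159857 + i \sqrt{163974}}$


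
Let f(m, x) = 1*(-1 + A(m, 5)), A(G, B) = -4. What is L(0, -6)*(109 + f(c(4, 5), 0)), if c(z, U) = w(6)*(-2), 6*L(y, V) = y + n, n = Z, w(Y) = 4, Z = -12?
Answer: -208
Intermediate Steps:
n = -12
L(y, V) = -2 + y/6 (L(y, V) = (y - 12)/6 = (-12 + y)/6 = -2 + y/6)
c(z, U) = -8 (c(z, U) = 4*(-2) = -8)
f(m, x) = -5 (f(m, x) = 1*(-1 - 4) = 1*(-5) = -5)
L(0, -6)*(109 + f(c(4, 5), 0)) = (-2 + (⅙)*0)*(109 - 5) = (-2 + 0)*104 = -2*104 = -208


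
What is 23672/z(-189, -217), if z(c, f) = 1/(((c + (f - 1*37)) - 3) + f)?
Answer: -15694536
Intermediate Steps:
z(c, f) = 1/(-40 + c + 2*f) (z(c, f) = 1/(((c + (f - 37)) - 3) + f) = 1/(((c + (-37 + f)) - 3) + f) = 1/(((-37 + c + f) - 3) + f) = 1/((-40 + c + f) + f) = 1/(-40 + c + 2*f))
23672/z(-189, -217) = 23672/(1/(-40 - 189 + 2*(-217))) = 23672/(1/(-40 - 189 - 434)) = 23672/(1/(-663)) = 23672/(-1/663) = 23672*(-663) = -15694536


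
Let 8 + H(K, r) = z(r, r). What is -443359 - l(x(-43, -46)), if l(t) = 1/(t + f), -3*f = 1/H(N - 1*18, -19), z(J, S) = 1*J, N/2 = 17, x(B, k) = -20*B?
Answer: -30884831380/69661 ≈ -4.4336e+5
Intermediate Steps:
N = 34 (N = 2*17 = 34)
z(J, S) = J
H(K, r) = -8 + r
f = 1/81 (f = -1/(3*(-8 - 19)) = -⅓/(-27) = -⅓*(-1/27) = 1/81 ≈ 0.012346)
l(t) = 1/(1/81 + t) (l(t) = 1/(t + 1/81) = 1/(1/81 + t))
-443359 - l(x(-43, -46)) = -443359 - 81/(1 + 81*(-20*(-43))) = -443359 - 81/(1 + 81*860) = -443359 - 81/(1 + 69660) = -443359 - 81/69661 = -30884831380/69661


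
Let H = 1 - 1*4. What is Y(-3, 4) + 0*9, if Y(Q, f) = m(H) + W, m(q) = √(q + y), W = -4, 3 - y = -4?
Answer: -2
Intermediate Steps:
y = 7 (y = 3 - 1*(-4) = 3 + 4 = 7)
H = -3 (H = 1 - 4 = -3)
m(q) = √(7 + q) (m(q) = √(q + 7) = √(7 + q))
Y(Q, f) = -2 (Y(Q, f) = √(7 - 3) - 4 = √4 - 4 = 2 - 4 = -2)
Y(-3, 4) + 0*9 = -2 + 0*9 = -2 + 0 = -2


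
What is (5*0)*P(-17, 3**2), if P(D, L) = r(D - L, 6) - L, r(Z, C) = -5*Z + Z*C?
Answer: 0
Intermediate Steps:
r(Z, C) = -5*Z + C*Z
P(D, L) = D - 2*L (P(D, L) = (D - L)*(-5 + 6) - L = (D - L)*1 - L = (D - L) - L = D - 2*L)
(5*0)*P(-17, 3**2) = (5*0)*(-17 - 2*3**2) = 0*(-17 - 2*9) = 0*(-17 - 18) = 0*(-35) = 0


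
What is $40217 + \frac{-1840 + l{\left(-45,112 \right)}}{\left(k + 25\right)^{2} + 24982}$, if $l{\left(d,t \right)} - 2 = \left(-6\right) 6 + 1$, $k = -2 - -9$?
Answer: $\frac{1045881429}{26006} \approx 40217.0$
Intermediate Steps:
$k = 7$ ($k = -2 + 9 = 7$)
$l{\left(d,t \right)} = -33$ ($l{\left(d,t \right)} = 2 + \left(\left(-6\right) 6 + 1\right) = 2 + \left(-36 + 1\right) = 2 - 35 = -33$)
$40217 + \frac{-1840 + l{\left(-45,112 \right)}}{\left(k + 25\right)^{2} + 24982} = 40217 + \frac{-1840 - 33}{\left(7 + 25\right)^{2} + 24982} = 40217 - \frac{1873}{32^{2} + 24982} = 40217 - \frac{1873}{1024 + 24982} = 40217 - \frac{1873}{26006} = \frac{1045881429}{26006}$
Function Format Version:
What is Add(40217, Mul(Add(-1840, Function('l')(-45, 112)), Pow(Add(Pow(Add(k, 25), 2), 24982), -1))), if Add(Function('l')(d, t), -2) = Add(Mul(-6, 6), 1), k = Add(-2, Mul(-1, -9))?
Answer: Rational(1045881429, 26006) ≈ 40217.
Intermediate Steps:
k = 7 (k = Add(-2, 9) = 7)
Function('l')(d, t) = -33 (Function('l')(d, t) = Add(2, Add(Mul(-6, 6), 1)) = Add(2, Add(-36, 1)) = Add(2, -35) = -33)
Add(40217, Mul(Add(-1840, Function('l')(-45, 112)), Pow(Add(Pow(Add(k, 25), 2), 24982), -1))) = Add(40217, Mul(Add(-1840, -33), Pow(Add(Pow(Add(7, 25), 2), 24982), -1))) = Add(40217, Mul(-1873, Pow(Add(Pow(32, 2), 24982), -1))) = Add(40217, Mul(-1873, Pow(Add(1024, 24982), -1))) = Add(40217, Mul(-1873, Pow(26006, -1))) = Add(40217, Mul(-1873, Rational(1, 26006))) = Add(40217, Rational(-1873, 26006)) = Rational(1045881429, 26006)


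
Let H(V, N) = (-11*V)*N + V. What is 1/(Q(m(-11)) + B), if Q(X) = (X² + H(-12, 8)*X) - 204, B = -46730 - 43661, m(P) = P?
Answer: -1/101958 ≈ -9.8080e-6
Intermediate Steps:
B = -90391
H(V, N) = V - 11*N*V (H(V, N) = -11*N*V + V = V - 11*N*V)
Q(X) = -204 + X² + 1044*X (Q(X) = (X² + (-12*(1 - 11*8))*X) - 204 = (X² + (-12*(1 - 88))*X) - 204 = (X² + (-12*(-87))*X) - 204 = (X² + 1044*X) - 204 = -204 + X² + 1044*X)
1/(Q(m(-11)) + B) = 1/((-204 + (-11)² + 1044*(-11)) - 90391) = 1/((-204 + 121 - 11484) - 90391) = 1/(-11567 - 90391) = 1/(-101958) = -1/101958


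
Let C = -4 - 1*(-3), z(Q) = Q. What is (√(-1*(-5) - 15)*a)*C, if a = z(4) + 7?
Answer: -11*I*√10 ≈ -34.785*I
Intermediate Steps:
C = -1 (C = -4 + 3 = -1)
a = 11 (a = 4 + 7 = 11)
(√(-1*(-5) - 15)*a)*C = (√(-1*(-5) - 15)*11)*(-1) = (√(5 - 15)*11)*(-1) = (√(-10)*11)*(-1) = ((I*√10)*11)*(-1) = (11*I*√10)*(-1) = -11*I*√10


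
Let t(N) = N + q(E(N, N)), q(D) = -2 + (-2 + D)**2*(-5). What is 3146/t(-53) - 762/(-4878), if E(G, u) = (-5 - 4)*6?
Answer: -186451/4264185 ≈ -0.043725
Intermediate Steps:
E(G, u) = -54 (E(G, u) = -9*6 = -54)
q(D) = -2 - 5*(-2 + D)**2
t(N) = -15682 + N (t(N) = N + (-2 - 5*(-2 - 54)**2) = N + (-2 - 5*(-56)**2) = N + (-2 - 5*3136) = N + (-2 - 15680) = N - 15682 = -15682 + N)
3146/t(-53) - 762/(-4878) = 3146/(-15682 - 53) - 762/(-4878) = 3146/(-15735) - 762*(-1/4878) = 3146*(-1/15735) + 127/813 = -3146/15735 + 127/813 = -186451/4264185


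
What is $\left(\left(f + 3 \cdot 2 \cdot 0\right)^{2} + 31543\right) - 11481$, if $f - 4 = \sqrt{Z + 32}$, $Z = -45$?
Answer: $20065 + 8 i \sqrt{13} \approx 20065.0 + 28.844 i$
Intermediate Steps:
$f = 4 + i \sqrt{13}$ ($f = 4 + \sqrt{-45 + 32} = 4 + \sqrt{-13} = 4 + i \sqrt{13} \approx 4.0 + 3.6056 i$)
$\left(\left(f + 3 \cdot 2 \cdot 0\right)^{2} + 31543\right) - 11481 = \left(\left(\left(4 + i \sqrt{13}\right) + 3 \cdot 2 \cdot 0\right)^{2} + 31543\right) - 11481 = \left(\left(\left(4 + i \sqrt{13}\right) + 6 \cdot 0\right)^{2} + 31543\right) - 11481 = \left(\left(\left(4 + i \sqrt{13}\right) + 0\right)^{2} + 31543\right) - 11481 = \left(\left(4 + i \sqrt{13}\right)^{2} + 31543\right) - 11481 = \left(31543 + \left(4 + i \sqrt{13}\right)^{2}\right) - 11481 = 20062 + \left(4 + i \sqrt{13}\right)^{2}$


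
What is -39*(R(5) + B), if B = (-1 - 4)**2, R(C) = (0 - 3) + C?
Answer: -1053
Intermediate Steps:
R(C) = -3 + C
B = 25 (B = (-5)**2 = 25)
-39*(R(5) + B) = -39*((-3 + 5) + 25) = -39*(2 + 25) = -39*27 = -1053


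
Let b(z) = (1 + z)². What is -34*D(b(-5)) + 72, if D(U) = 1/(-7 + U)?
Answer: 614/9 ≈ 68.222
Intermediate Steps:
-34*D(b(-5)) + 72 = -34/(-7 + (1 - 5)²) + 72 = -34/(-7 + (-4)²) + 72 = -34/(-7 + 16) + 72 = -34/9 + 72 = 614/9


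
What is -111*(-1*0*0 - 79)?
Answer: 8769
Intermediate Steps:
-111*(-1*0*0 - 79) = -111*(0*0 - 79) = -111*(0 - 79) = -111*(-79) = 8769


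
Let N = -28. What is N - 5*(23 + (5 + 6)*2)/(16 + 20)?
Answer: -137/4 ≈ -34.250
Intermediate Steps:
N - 5*(23 + (5 + 6)*2)/(16 + 20) = -28 - 5*(23 + (5 + 6)*2)/(16 + 20) = -28 - 5*(23 + 11*2)/36 = -28 - 5*(23 + 22)/36 = -28 - 225/36 = -28 - 5*5/4 = -28 - 25/4 = -137/4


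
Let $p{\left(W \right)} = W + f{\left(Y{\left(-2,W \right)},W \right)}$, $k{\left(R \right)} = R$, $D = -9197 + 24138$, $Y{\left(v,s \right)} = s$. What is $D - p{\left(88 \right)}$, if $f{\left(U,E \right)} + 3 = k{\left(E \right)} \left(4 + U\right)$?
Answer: $6760$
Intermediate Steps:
$D = 14941$
$f{\left(U,E \right)} = -3 + E \left(4 + U\right)$
$p{\left(W \right)} = -3 + W^{2} + 5 W$ ($p{\left(W \right)} = W + \left(-3 + 4 W + W W\right) = W + \left(-3 + 4 W + W^{2}\right) = W + \left(-3 + W^{2} + 4 W\right) = -3 + W^{2} + 5 W$)
$D - p{\left(88 \right)} = 14941 - \left(-3 + 88^{2} + 5 \cdot 88\right) = 14941 - \left(-3 + 7744 + 440\right) = 14941 - 8181 = 6760$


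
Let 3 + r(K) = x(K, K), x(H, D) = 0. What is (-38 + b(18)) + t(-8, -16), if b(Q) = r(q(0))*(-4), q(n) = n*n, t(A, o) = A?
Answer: -34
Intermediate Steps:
q(n) = n²
r(K) = -3 (r(K) = -3 + 0 = -3)
b(Q) = 12 (b(Q) = -3*(-4) = 12)
(-38 + b(18)) + t(-8, -16) = (-38 + 12) - 8 = -26 - 8 = -34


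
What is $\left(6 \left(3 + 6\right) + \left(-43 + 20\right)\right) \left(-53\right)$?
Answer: $-1643$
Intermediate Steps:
$\left(6 \left(3 + 6\right) + \left(-43 + 20\right)\right) \left(-53\right) = \left(6 \cdot 9 - 23\right) \left(-53\right) = \left(54 - 23\right) \left(-53\right) = 31 \left(-53\right) = -1643$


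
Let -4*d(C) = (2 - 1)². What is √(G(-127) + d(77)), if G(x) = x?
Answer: I*√509/2 ≈ 11.281*I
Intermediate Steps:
d(C) = -¼ (d(C) = -(2 - 1)²/4 = -¼*1² = -¼*1 = -¼)
√(G(-127) + d(77)) = √(-127 - ¼) = √(-509/4) = I*√509/2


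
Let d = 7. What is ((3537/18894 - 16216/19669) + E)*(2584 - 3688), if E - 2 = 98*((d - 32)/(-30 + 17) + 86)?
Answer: -589279929597336/61937681 ≈ -9.5141e+6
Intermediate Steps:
E = 112040/13 (E = 2 + 98*((7 - 32)/(-30 + 17) + 86) = 2 + 98*(-25/(-13) + 86) = 2 + 98*(-25*(-1/13) + 86) = 2 + 98*(25/13 + 86) = 2 + 98*(1143/13) = 2 + 112014/13 = 112040/13 ≈ 8618.5)
((3537/18894 - 16216/19669) + E)*(2584 - 3688) = ((3537/18894 - 16216/19669) + 112040/13)*(2584 - 3688) = ((3537*(1/18894) - 16216*1/19669) + 112040/13)*(-1104) = ((1179/6298 - 16216/19669) + 112040/13)*(-1104) = (-78938617/123875362 + 112040/13)*(-1104) = (1067536104343/123875362)*(-1104) = -589279929597336/61937681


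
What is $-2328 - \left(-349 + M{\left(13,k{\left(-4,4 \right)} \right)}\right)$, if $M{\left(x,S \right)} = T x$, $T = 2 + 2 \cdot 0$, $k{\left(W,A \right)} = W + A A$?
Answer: $-2005$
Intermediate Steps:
$k{\left(W,A \right)} = W + A^{2}$
$T = 2$ ($T = 2 + 0 = 2$)
$M{\left(x,S \right)} = 2 x$
$-2328 - \left(-349 + M{\left(13,k{\left(-4,4 \right)} \right)}\right) = -2328 - \left(-349 + 2 \cdot 13\right) = -2328 - \left(-349 + 26\right) = -2328 - -323 = -2328 + 323 = -2005$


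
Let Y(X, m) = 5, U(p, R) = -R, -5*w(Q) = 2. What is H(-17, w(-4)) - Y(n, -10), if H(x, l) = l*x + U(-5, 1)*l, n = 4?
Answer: 11/5 ≈ 2.2000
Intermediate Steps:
w(Q) = -⅖ (w(Q) = -⅕*2 = -⅖)
H(x, l) = -l + l*x (H(x, l) = l*x + (-1*1)*l = l*x - l = -l + l*x)
H(-17, w(-4)) - Y(n, -10) = -2*(-1 - 17)/5 - 1*5 = -⅖*(-18) - 5 = 36/5 - 5 = 11/5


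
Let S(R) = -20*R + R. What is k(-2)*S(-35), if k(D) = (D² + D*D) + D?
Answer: 3990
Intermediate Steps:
k(D) = D + 2*D² (k(D) = (D² + D²) + D = 2*D² + D = D + 2*D²)
S(R) = -19*R
k(-2)*S(-35) = (-2*(1 + 2*(-2)))*(-19*(-35)) = -2*(1 - 4)*665 = -2*(-3)*665 = 6*665 = 3990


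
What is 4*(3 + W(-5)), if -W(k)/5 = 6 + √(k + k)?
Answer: -108 - 20*I*√10 ≈ -108.0 - 63.246*I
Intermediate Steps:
W(k) = -30 - 5*√2*√k (W(k) = -5*(6 + √(k + k)) = -5*(6 + √(2*k)) = -5*(6 + √2*√k) = -30 - 5*√2*√k)
4*(3 + W(-5)) = 4*(3 + (-30 - 5*√2*√(-5))) = 4*(3 + (-30 - 5*√2*I*√5)) = 4*(3 + (-30 - 5*I*√10)) = 4*(-27 - 5*I*√10) = -108 - 20*I*√10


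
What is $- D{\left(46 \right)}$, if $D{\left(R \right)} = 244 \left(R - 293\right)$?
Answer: $60268$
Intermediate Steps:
$D{\left(R \right)} = -71492 + 244 R$ ($D{\left(R \right)} = 244 \left(-293 + R\right) = -71492 + 244 R$)
$- D{\left(46 \right)} = - (-71492 + 244 \cdot 46) = - (-71492 + 11224) = \left(-1\right) \left(-60268\right) = 60268$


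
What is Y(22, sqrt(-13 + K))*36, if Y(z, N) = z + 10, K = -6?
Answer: 1152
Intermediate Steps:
Y(z, N) = 10 + z
Y(22, sqrt(-13 + K))*36 = (10 + 22)*36 = 32*36 = 1152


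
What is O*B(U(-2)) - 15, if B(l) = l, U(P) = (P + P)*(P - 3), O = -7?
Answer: -155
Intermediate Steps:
U(P) = 2*P*(-3 + P) (U(P) = (2*P)*(-3 + P) = 2*P*(-3 + P))
O*B(U(-2)) - 15 = -14*(-2)*(-3 - 2) - 15 = -14*(-2)*(-5) - 15 = -7*20 - 15 = -140 - 15 = -155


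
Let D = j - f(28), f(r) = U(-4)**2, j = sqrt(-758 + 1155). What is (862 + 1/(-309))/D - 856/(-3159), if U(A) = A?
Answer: 1500004808/15292719 + 266357*sqrt(397)/43569 ≈ 219.90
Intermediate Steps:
j = sqrt(397) ≈ 19.925
f(r) = 16 (f(r) = (-4)**2 = 16)
D = -16 + sqrt(397) (D = sqrt(397) - 1*16 = sqrt(397) - 16 = -16 + sqrt(397) ≈ 3.9249)
(862 + 1/(-309))/D - 856/(-3159) = (862 + 1/(-309))/(-16 + sqrt(397)) - 856/(-3159) = (862 - 1/309)/(-16 + sqrt(397)) - 856*(-1/3159) = 266357/(309*(-16 + sqrt(397))) + 856/3159 = 856/3159 + 266357/(309*(-16 + sqrt(397)))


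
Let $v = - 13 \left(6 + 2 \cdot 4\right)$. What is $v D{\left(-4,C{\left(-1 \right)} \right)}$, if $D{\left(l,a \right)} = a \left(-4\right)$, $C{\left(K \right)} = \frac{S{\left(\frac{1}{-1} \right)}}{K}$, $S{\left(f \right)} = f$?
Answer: $728$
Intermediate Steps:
$C{\left(K \right)} = - \frac{1}{K}$ ($C{\left(K \right)} = \frac{1}{\left(-1\right) K} = - \frac{1}{K}$)
$D{\left(l,a \right)} = - 4 a$
$v = -182$ ($v = - 13 \left(6 + 8\right) = \left(-13\right) 14 = -182$)
$v D{\left(-4,C{\left(-1 \right)} \right)} = - 182 \left(- 4 \left(- \frac{1}{-1}\right)\right) = - 182 \left(- 4 \left(\left(-1\right) \left(-1\right)\right)\right) = - 182 \left(\left(-4\right) 1\right) = \left(-182\right) \left(-4\right) = 728$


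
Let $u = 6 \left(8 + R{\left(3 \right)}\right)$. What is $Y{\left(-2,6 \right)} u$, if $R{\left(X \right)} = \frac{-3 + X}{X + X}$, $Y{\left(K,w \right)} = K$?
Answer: $-96$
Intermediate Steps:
$R{\left(X \right)} = \frac{-3 + X}{2 X}$
$u = 48$ ($u = 6 \left(8 + \frac{-3 + 3}{2 \cdot 3}\right) = 6 \left(8 + \frac{1}{2} \cdot \frac{1}{3} \cdot 0\right) = 6 \left(8 + 0\right) = 6 \cdot 8 = 48$)
$Y{\left(-2,6 \right)} u = \left(-2\right) 48 = -96$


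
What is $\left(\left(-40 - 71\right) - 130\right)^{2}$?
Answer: $58081$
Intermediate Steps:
$\left(\left(-40 - 71\right) - 130\right)^{2} = \left(-111 - 130\right)^{2} = \left(-241\right)^{2} = 58081$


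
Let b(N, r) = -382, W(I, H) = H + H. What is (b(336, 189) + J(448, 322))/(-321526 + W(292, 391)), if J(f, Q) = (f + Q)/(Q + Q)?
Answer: 17517/14754224 ≈ 0.0011873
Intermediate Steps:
W(I, H) = 2*H
J(f, Q) = (Q + f)/(2*Q) (J(f, Q) = (Q + f)/((2*Q)) = (Q + f)*(1/(2*Q)) = (Q + f)/(2*Q))
(b(336, 189) + J(448, 322))/(-321526 + W(292, 391)) = (-382 + (½)*(322 + 448)/322)/(-321526 + 2*391) = (-382 + (½)*(1/322)*770)/(-321526 + 782) = (-382 + 55/46)/(-320744) = -17517/46*(-1/320744) = 17517/14754224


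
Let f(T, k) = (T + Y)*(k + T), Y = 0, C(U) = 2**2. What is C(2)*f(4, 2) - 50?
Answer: 46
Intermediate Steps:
C(U) = 4
f(T, k) = T*(T + k) (f(T, k) = (T + 0)*(k + T) = T*(T + k))
C(2)*f(4, 2) - 50 = 4*(4*(4 + 2)) - 50 = 4*(4*6) - 50 = 4*24 - 50 = 96 - 50 = 46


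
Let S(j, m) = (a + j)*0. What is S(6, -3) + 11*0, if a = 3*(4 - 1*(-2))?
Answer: 0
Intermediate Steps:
a = 18 (a = 3*(4 + 2) = 3*6 = 18)
S(j, m) = 0 (S(j, m) = (18 + j)*0 = 0)
S(6, -3) + 11*0 = 0 + 11*0 = 0 + 0 = 0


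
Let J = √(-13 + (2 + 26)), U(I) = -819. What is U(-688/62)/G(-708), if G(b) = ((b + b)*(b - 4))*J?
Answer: -91*√15/1680320 ≈ -0.00020975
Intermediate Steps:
J = √15 (J = √(-13 + 28) = √15 ≈ 3.8730)
G(b) = 2*b*√15*(-4 + b) (G(b) = ((b + b)*(b - 4))*√15 = ((2*b)*(-4 + b))*√15 = (2*b*(-4 + b))*√15 = 2*b*√15*(-4 + b))
U(-688/62)/G(-708) = -819*(-√15/(21240*(-4 - 708))) = -819*√15/15122880 = -91*√15/1680320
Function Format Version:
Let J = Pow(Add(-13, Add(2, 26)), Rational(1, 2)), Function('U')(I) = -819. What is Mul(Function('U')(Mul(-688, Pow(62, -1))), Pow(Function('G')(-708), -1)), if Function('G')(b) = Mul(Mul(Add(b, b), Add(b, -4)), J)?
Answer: Mul(Rational(-91, 1680320), Pow(15, Rational(1, 2))) ≈ -0.00020975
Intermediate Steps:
J = Pow(15, Rational(1, 2)) (J = Pow(Add(-13, 28), Rational(1, 2)) = Pow(15, Rational(1, 2)) ≈ 3.8730)
Function('G')(b) = Mul(2, b, Pow(15, Rational(1, 2)), Add(-4, b)) (Function('G')(b) = Mul(Mul(Add(b, b), Add(b, -4)), Pow(15, Rational(1, 2))) = Mul(Mul(Mul(2, b), Add(-4, b)), Pow(15, Rational(1, 2))) = Mul(Mul(2, b, Add(-4, b)), Pow(15, Rational(1, 2))) = Mul(2, b, Pow(15, Rational(1, 2)), Add(-4, b)))
Mul(Function('U')(Mul(-688, Pow(62, -1))), Pow(Function('G')(-708), -1)) = Mul(-819, Pow(Mul(2, -708, Pow(15, Rational(1, 2)), Add(-4, -708)), -1)) = Mul(-819, Pow(Mul(2, -708, Pow(15, Rational(1, 2)), -712), -1)) = Mul(-819, Pow(Mul(1008192, Pow(15, Rational(1, 2))), -1)) = Mul(-819, Mul(Rational(1, 15122880), Pow(15, Rational(1, 2)))) = Mul(Rational(-91, 1680320), Pow(15, Rational(1, 2)))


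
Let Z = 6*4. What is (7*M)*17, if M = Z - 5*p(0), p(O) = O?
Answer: 2856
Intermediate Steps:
Z = 24
M = 24 (M = 24 - 5*0 = 24 + 0 = 24)
(7*M)*17 = (7*24)*17 = 168*17 = 2856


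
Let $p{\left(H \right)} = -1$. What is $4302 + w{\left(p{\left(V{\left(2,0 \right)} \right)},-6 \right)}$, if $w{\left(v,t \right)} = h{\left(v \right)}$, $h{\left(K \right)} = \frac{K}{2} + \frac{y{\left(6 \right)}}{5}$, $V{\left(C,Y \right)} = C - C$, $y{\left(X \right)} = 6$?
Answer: $\frac{43027}{10} \approx 4302.7$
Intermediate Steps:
$V{\left(C,Y \right)} = 0$
$h{\left(K \right)} = \frac{6}{5} + \frac{K}{2}$ ($h{\left(K \right)} = \frac{K}{2} + \frac{6}{5} = \frac{6}{5} + \frac{K}{2}$)
$w{\left(v,t \right)} = \frac{6}{5} + \frac{v}{2}$
$4302 + w{\left(p{\left(V{\left(2,0 \right)} \right)},-6 \right)} = 4302 + \left(\frac{6}{5} + \frac{1}{2} \left(-1\right)\right) = 4302 + \left(\frac{6}{5} - \frac{1}{2}\right) = 4302 + \frac{7}{10} = \frac{43027}{10}$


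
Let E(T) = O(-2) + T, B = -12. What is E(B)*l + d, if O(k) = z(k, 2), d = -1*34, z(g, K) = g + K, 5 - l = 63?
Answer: 662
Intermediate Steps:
l = -58 (l = 5 - 1*63 = 5 - 63 = -58)
z(g, K) = K + g
d = -34
O(k) = 2 + k
E(T) = T (E(T) = (2 - 2) + T = 0 + T = T)
E(B)*l + d = -12*(-58) - 34 = 696 - 34 = 662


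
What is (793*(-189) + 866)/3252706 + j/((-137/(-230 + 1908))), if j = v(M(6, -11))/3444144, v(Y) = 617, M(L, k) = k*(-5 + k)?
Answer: -18419528222291/383695483987992 ≈ -0.048006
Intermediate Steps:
j = 617/3444144 ≈ 0.00017914
(793*(-189) + 866)/3252706 + j/((-137/(-230 + 1908))) = (793*(-189) + 866)/3252706 + 617/(3444144*((-137/(-230 + 1908)))) = (-149877 + 866)*(1/3252706) + 617/(3444144*((-137/1678))) = -149011*1/3252706 + 617/(3444144*((-137*1/1678))) = -149011/3252706 + 617/(3444144*(-137/1678)) = -149011/3252706 + (617/3444144)*(-1678/137) = -149011/3252706 - 517663/235923864 = -18419528222291/383695483987992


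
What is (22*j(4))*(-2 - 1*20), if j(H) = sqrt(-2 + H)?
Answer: -484*sqrt(2) ≈ -684.48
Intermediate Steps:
(22*j(4))*(-2 - 1*20) = (22*sqrt(-2 + 4))*(-2 - 1*20) = (22*sqrt(2))*(-2 - 20) = (22*sqrt(2))*(-22) = -484*sqrt(2)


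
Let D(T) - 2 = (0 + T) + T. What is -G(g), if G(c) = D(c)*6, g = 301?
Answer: -3624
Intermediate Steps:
D(T) = 2 + 2*T (D(T) = 2 + ((0 + T) + T) = 2 + (T + T) = 2 + 2*T)
G(c) = 12 + 12*c (G(c) = (2 + 2*c)*6 = 12 + 12*c)
-G(g) = -(12 + 12*301) = -(12 + 3612) = -1*3624 = -3624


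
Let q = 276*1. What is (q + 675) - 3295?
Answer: -2344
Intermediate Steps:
q = 276
(q + 675) - 3295 = (276 + 675) - 3295 = 951 - 3295 = -2344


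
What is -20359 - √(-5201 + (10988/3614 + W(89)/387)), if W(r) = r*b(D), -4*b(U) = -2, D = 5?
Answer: -20359 - I*√1129741310258678/466206 ≈ -20359.0 - 72.096*I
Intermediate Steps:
b(U) = ½ (b(U) = -¼*(-2) = ½)
W(r) = r/2 (W(r) = r*(½) = r/2)
-20359 - √(-5201 + (10988/3614 + W(89)/387)) = -20359 - √(-5201 + (10988/3614 + ((½)*89)/387)) = -20359 - √(-5201 + (10988*(1/3614) + (89/2)*(1/387))) = -20359 - √(-5201 + (5494/1807 + 89/774)) = -20359 - √(-5201 + 4413179/1398618) = -20359 - √(-7269799039/1398618) = -20359 - I*√1129741310258678/466206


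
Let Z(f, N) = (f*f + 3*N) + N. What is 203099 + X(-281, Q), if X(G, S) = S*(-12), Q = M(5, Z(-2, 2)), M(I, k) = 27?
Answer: 202775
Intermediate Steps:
Z(f, N) = f² + 4*N (Z(f, N) = (f² + 3*N) + N = f² + 4*N)
Q = 27
X(G, S) = -12*S
203099 + X(-281, Q) = 203099 - 12*27 = 203099 - 324 = 202775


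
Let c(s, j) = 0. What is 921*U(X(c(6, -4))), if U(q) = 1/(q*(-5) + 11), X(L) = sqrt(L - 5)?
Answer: 3377/82 + 1535*I*sqrt(5)/82 ≈ 41.183 + 41.858*I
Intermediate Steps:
X(L) = sqrt(-5 + L)
U(q) = 1/(11 - 5*q) (U(q) = 1/(-5*q + 11) = 1/(11 - 5*q))
921*U(X(c(6, -4))) = 921*(-1/(-11 + 5*sqrt(-5 + 0))) = 921*(-1/(-11 + 5*sqrt(-5))) = 921*(-1/(-11 + 5*(I*sqrt(5)))) = 921*(-1/(-11 + 5*I*sqrt(5))) = -921/(-11 + 5*I*sqrt(5))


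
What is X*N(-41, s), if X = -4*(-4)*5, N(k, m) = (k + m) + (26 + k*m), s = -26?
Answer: 82000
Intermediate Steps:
N(k, m) = 26 + k + m + k*m
X = 80 (X = 16*5 = 80)
X*N(-41, s) = 80*(26 - 41 - 26 - 41*(-26)) = 80*(26 - 41 - 26 + 1066) = 80*1025 = 82000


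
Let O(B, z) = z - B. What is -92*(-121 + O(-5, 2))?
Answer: 10488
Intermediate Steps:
-92*(-121 + O(-5, 2)) = -92*(-121 + (2 - 1*(-5))) = -92*(-121 + (2 + 5)) = -92*(-121 + 7) = -92*(-114) = 10488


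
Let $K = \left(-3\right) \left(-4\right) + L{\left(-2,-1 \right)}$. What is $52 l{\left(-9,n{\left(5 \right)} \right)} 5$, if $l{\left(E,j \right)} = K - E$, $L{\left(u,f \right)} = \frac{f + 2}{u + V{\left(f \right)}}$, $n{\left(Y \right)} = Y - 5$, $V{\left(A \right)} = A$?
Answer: $\frac{16120}{3} \approx 5373.3$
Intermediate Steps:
$n{\left(Y \right)} = -5 + Y$
$L{\left(u,f \right)} = \frac{2 + f}{f + u}$ ($L{\left(u,f \right)} = \frac{f + 2}{u + f} = \frac{2 + f}{f + u}$)
$K = \frac{35}{3}$ ($K = \left(-3\right) \left(-4\right) + \frac{2 - 1}{-1 - 2} = 12 + \frac{1}{-3} \cdot 1 = 12 - \frac{1}{3} = \frac{35}{3} \approx 11.667$)
$l{\left(E,j \right)} = \frac{35}{3} - E$
$52 l{\left(-9,n{\left(5 \right)} \right)} 5 = 52 \left(\frac{35}{3} - -9\right) 5 = 52 \left(\frac{35}{3} + 9\right) 5 = 52 \cdot \frac{62}{3} \cdot 5 = \frac{3224}{3} \cdot 5 = \frac{16120}{3}$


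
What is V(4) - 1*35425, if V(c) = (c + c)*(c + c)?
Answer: -35361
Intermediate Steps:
V(c) = 4*c² (V(c) = (2*c)*(2*c) = 4*c²)
V(4) - 1*35425 = 4*4² - 1*35425 = 4*16 - 35425 = 64 - 35425 = -35361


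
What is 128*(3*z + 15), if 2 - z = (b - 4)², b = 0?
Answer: -3456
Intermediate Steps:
z = -14 (z = 2 - (0 - 4)² = 2 - 1*(-4)² = 2 - 1*16 = 2 - 16 = -14)
128*(3*z + 15) = 128*(3*(-14) + 15) = 128*(-42 + 15) = 128*(-27) = -3456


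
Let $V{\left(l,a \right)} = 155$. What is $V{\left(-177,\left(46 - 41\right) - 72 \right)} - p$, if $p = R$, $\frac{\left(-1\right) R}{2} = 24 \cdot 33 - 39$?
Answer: $1661$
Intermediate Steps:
$R = -1506$ ($R = - 2 \left(24 \cdot 33 - 39\right) = - 2 \left(792 - 39\right) = \left(-2\right) 753 = -1506$)
$p = -1506$
$V{\left(-177,\left(46 - 41\right) - 72 \right)} - p = 155 - -1506 = 155 + 1506 = 1661$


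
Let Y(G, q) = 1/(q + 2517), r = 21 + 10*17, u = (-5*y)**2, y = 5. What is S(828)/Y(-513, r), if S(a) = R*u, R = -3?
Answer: -5077500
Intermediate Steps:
u = 625 (u = (-5*5)**2 = (-25)**2 = 625)
r = 191 (r = 21 + 170 = 191)
Y(G, q) = 1/(2517 + q)
S(a) = -1875 (S(a) = -3*625 = -1875)
S(828)/Y(-513, r) = -1875/(1/(2517 + 191)) = -1875/(1/2708) = -1875/1/2708 = -1875*2708 = -5077500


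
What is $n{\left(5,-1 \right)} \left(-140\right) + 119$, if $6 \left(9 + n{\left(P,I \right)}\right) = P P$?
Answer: $\frac{2387}{3} \approx 795.67$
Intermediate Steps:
$n{\left(P,I \right)} = -9 + \frac{P^{2}}{6}$ ($n{\left(P,I \right)} = -9 + \frac{P P}{6} = -9 + \frac{P^{2}}{6}$)
$n{\left(5,-1 \right)} \left(-140\right) + 119 = \left(-9 + \frac{5^{2}}{6}\right) \left(-140\right) + 119 = \left(-9 + \frac{1}{6} \cdot 25\right) \left(-140\right) + 119 = \left(-9 + \frac{25}{6}\right) \left(-140\right) + 119 = \left(- \frac{29}{6}\right) \left(-140\right) + 119 = \frac{2030}{3} + 119 = \frac{2387}{3}$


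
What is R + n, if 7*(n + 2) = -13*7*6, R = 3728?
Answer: 3648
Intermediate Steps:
n = -80 (n = -2 + (-13*7*6)/7 = -2 + (-91*6)/7 = -2 + (1/7)*(-546) = -2 - 78 = -80)
R + n = 3728 - 80 = 3648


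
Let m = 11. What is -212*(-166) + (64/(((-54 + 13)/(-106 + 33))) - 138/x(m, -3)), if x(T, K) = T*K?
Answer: 15924870/451 ≈ 35310.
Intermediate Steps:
x(T, K) = K*T
-212*(-166) + (64/(((-54 + 13)/(-106 + 33))) - 138/x(m, -3)) = -212*(-166) + (64/(((-54 + 13)/(-106 + 33))) - 138/((-3*11))) = 35192 + (64/((-41/(-73))) - 138/(-33)) = 35192 + (64/((-41*(-1/73))) - 138*(-1/33)) = 35192 + (64/(41/73) + 46/11) = 35192 + (64*(73/41) + 46/11) = 35192 + (4672/41 + 46/11) = 35192 + 53278/451 = 15924870/451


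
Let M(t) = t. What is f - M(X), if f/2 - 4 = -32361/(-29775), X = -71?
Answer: 805649/9925 ≈ 81.174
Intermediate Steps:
f = 100974/9925 (f = 8 + 2*(-32361/(-29775)) = 8 + 2*(-32361*(-1/29775)) = 8 + 2*(10787/9925) = 8 + 21574/9925 = 100974/9925 ≈ 10.174)
f - M(X) = 100974/9925 - 1*(-71) = 100974/9925 + 71 = 805649/9925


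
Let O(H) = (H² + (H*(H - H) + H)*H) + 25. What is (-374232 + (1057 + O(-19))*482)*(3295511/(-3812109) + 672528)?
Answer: 1269813508327123136/3812109 ≈ 3.3310e+11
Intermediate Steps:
O(H) = 25 + 2*H² (O(H) = (H² + (H*0 + H)*H) + 25 = (H² + (0 + H)*H) + 25 = (H² + H*H) + 25 = (H² + H²) + 25 = 2*H² + 25 = 25 + 2*H²)
(-374232 + (1057 + O(-19))*482)*(3295511/(-3812109) + 672528) = (-374232 + (1057 + (25 + 2*(-19)²))*482)*(3295511/(-3812109) + 672528) = (-374232 + (1057 + (25 + 2*361))*482)*(3295511*(-1/3812109) + 672528) = (-374232 + (1057 + (25 + 722))*482)*(-3295511/3812109 + 672528) = (-374232 + (1057 + 747)*482)*(2563746746041/3812109) = (-374232 + 1804*482)*(2563746746041/3812109) = (-374232 + 869528)*(2563746746041/3812109) = 495296*(2563746746041/3812109) = 1269813508327123136/3812109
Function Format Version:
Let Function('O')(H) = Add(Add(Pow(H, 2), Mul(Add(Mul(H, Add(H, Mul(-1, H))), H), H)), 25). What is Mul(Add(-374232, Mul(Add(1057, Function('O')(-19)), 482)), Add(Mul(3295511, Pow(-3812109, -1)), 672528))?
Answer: Rational(1269813508327123136, 3812109) ≈ 3.3310e+11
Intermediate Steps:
Function('O')(H) = Add(25, Mul(2, Pow(H, 2))) (Function('O')(H) = Add(Add(Pow(H, 2), Mul(Add(Mul(H, 0), H), H)), 25) = Add(Add(Pow(H, 2), Mul(Add(0, H), H)), 25) = Add(Add(Pow(H, 2), Mul(H, H)), 25) = Add(Add(Pow(H, 2), Pow(H, 2)), 25) = Add(Mul(2, Pow(H, 2)), 25) = Add(25, Mul(2, Pow(H, 2))))
Mul(Add(-374232, Mul(Add(1057, Function('O')(-19)), 482)), Add(Mul(3295511, Pow(-3812109, -1)), 672528)) = Mul(Add(-374232, Mul(Add(1057, Add(25, Mul(2, Pow(-19, 2)))), 482)), Add(Mul(3295511, Pow(-3812109, -1)), 672528)) = Mul(Add(-374232, Mul(Add(1057, Add(25, Mul(2, 361))), 482)), Add(Mul(3295511, Rational(-1, 3812109)), 672528)) = Mul(Add(-374232, Mul(Add(1057, Add(25, 722)), 482)), Add(Rational(-3295511, 3812109), 672528)) = Mul(Add(-374232, Mul(Add(1057, 747), 482)), Rational(2563746746041, 3812109)) = Mul(Add(-374232, Mul(1804, 482)), Rational(2563746746041, 3812109)) = Mul(Add(-374232, 869528), Rational(2563746746041, 3812109)) = Mul(495296, Rational(2563746746041, 3812109)) = Rational(1269813508327123136, 3812109)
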